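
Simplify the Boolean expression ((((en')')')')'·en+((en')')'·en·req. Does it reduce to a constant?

((((en')')')')'·en+((en')')'·en·req
= ((en')')'·en+((en')')'·en·req   [double negation]
= ((en')')'·en   [absorption]
= en'·en   [double negation]
= 0   [complement]

0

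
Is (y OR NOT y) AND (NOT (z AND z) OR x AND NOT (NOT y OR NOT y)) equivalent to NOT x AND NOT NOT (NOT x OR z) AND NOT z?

E1: (y OR NOT y) AND (NOT (z AND z) OR x AND NOT (NOT y OR NOT y))
    = NOT (z AND z) OR x AND NOT (NOT y OR NOT y)   — complement / identity
    = NOT z OR x AND NOT (NOT y OR NOT y)   — idempotence
    = NOT z OR x AND y AND y   — De Morgan
    = NOT z OR x AND y   — idempotence
E2: NOT x AND NOT NOT (NOT x OR z) AND NOT z
    = NOT x AND (NOT x OR z) AND NOT z   — double negation
    = NOT x AND NOT z   — absorption
These differ: at x=1, y=1, z=0, E1 = 1 but E2 = 0.

No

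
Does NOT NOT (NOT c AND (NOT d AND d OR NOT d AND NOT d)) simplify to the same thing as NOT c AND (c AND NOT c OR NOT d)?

Yes

E1: NOT NOT (NOT c AND (NOT d AND d OR NOT d AND NOT d))
    = NOT c AND (NOT d AND d OR NOT d AND NOT d)   (double negation)
    = NOT c AND NOT d   (distribution)
E2: NOT c AND (c AND NOT c OR NOT d)
    = NOT c AND NOT d   (complement / identity)
Both reduce to NOT c AND NOT d, so they are equivalent.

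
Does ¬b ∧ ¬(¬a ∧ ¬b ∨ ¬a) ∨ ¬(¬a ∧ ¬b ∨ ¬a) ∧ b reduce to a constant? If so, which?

no

¬b ∧ ¬(¬a ∧ ¬b ∨ ¬a) ∨ ¬(¬a ∧ ¬b ∨ ¬a) ∧ b
= ¬(¬a ∧ ¬b ∨ ¬a)   [distribution]
= ¬¬a   [absorption]
= a   [double negation]
This depends on a, so it is not a constant.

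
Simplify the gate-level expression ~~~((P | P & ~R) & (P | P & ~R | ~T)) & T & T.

~~~((P | P & ~R) & (P | P & ~R | ~T)) & T & T
= ~((P | P & ~R) & (P | P & ~R | ~T)) & T & T   — double negation
= ~(P | P & ~R) & T & T   — absorption
= ~P & T & T   — absorption
= ~P & T   — idempotence

~P & T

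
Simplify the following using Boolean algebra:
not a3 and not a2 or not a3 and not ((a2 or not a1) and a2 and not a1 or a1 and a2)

not a3 and not a2

not a3 and not a2 or not a3 and not ((a2 or not a1) and a2 and not a1 or a1 and a2)
= not a3 and not a2 or not a3 and not (a2 and not a1 or a1 and a2)
= not a3 and not a2 or not a3 and not a2
= not a3 and not a2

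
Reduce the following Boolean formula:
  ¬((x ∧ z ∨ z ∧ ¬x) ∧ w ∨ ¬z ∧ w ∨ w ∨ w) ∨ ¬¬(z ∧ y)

¬w ∨ z ∧ y

¬((x ∧ z ∨ z ∧ ¬x) ∧ w ∨ ¬z ∧ w ∨ w ∨ w) ∨ ¬¬(z ∧ y)
= ¬(z ∧ w ∨ ¬z ∧ w ∨ w ∨ w) ∨ ¬¬(z ∧ y)   [distribution]
= ¬(w ∨ w ∨ w) ∨ ¬¬(z ∧ y)   [distribution]
= ¬(w ∨ w) ∨ ¬¬(z ∧ y)   [idempotence]
= ¬(w ∨ w) ∨ z ∧ y   [double negation]
= ¬w ∨ z ∧ y   [idempotence]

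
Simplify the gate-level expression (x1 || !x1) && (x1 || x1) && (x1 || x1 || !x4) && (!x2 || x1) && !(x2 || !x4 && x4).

(x1 || !x1) && (x1 || x1) && (x1 || x1 || !x4) && (!x2 || x1) && !(x2 || !x4 && x4)
= (x1 || !x1) && (x1 || x1) && (x1 || x1 || !x4) && (!x2 || x1) && !x2   [complement / identity]
= (x1 || !x1) && (x1 || x1) && (!x2 || x1) && !x2   [absorption]
= (x1 || !x1) && (x1 && !x2 || x1) && !x2   [distribution]
= (x1 || !x1) && x1 && !x2   [absorption]
= x1 && !x2   [complement / identity]

x1 && !x2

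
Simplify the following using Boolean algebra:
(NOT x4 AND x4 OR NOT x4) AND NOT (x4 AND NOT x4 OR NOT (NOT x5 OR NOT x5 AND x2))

NOT x4 AND NOT x5

(NOT x4 AND x4 OR NOT x4) AND NOT (x4 AND NOT x4 OR NOT (NOT x5 OR NOT x5 AND x2))
= (NOT x4 AND x4 OR NOT x4) AND NOT (x4 AND NOT x4 OR NOT NOT x5)   [absorption]
= NOT x4 AND NOT (x4 AND NOT x4 OR NOT NOT x5)   [complement / identity]
= NOT x4 AND NOT NOT NOT x5   [complement / identity]
= NOT x4 AND NOT x5   [double negation]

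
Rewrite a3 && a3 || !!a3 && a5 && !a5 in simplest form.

a3

a3 && a3 || !!a3 && a5 && !a5
= a3 && a3 || a3 && a5 && !a5   — double negation
= (a3 || a5 && !a5) && a3   — distribution
= a3 && a3   — complement / identity
= a3   — idempotence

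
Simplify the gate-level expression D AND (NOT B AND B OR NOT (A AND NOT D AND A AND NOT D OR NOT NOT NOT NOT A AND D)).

D AND NOT A

D AND (NOT B AND B OR NOT (A AND NOT D AND A AND NOT D OR NOT NOT NOT NOT A AND D))
= D AND (NOT B AND B OR NOT (A AND NOT D AND A AND NOT D OR NOT NOT A AND D))   — double negation
= D AND (NOT B AND B OR NOT (A AND NOT D OR NOT NOT A AND D))   — idempotence
= D AND (NOT B AND B OR NOT (A AND NOT D OR A AND D))   — double negation
= D AND NOT (A AND NOT D OR A AND D)   — complement / identity
= D AND NOT A   — distribution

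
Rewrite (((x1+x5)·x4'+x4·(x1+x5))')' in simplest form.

(((x1+x5)·x4'+x4·(x1+x5))')'
= ((x1+x5)')'   [distribution]
= x1+x5   [double negation]

x1+x5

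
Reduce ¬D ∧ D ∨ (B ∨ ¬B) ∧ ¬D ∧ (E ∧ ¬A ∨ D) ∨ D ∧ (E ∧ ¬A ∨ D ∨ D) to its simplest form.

E ∧ ¬A ∨ D

¬D ∧ D ∨ (B ∨ ¬B) ∧ ¬D ∧ (E ∧ ¬A ∨ D) ∨ D ∧ (E ∧ ¬A ∨ D ∨ D)
= ¬D ∧ D ∨ ¬D ∧ (E ∧ ¬A ∨ D) ∨ D ∧ (E ∧ ¬A ∨ D ∨ D)
= ¬D ∧ D ∨ ¬D ∧ (E ∧ ¬A ∨ D) ∨ D ∧ (E ∧ ¬A ∨ D)
= ¬D ∧ (E ∧ ¬A ∨ D) ∨ D ∧ (E ∧ ¬A ∨ D)
= E ∧ ¬A ∨ D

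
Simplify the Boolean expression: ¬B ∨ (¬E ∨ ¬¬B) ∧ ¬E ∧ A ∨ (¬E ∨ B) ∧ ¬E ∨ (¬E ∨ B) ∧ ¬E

¬B ∨ (¬E ∨ ¬¬B) ∧ ¬E ∧ A ∨ (¬E ∨ B) ∧ ¬E ∨ (¬E ∨ B) ∧ ¬E
= ¬B ∨ (¬E ∨ B) ∧ ¬E ∧ A ∨ (¬E ∨ B) ∧ ¬E ∨ (¬E ∨ B) ∧ ¬E   [double negation]
= ¬B ∨ (¬E ∨ B) ∧ ¬E ∧ A ∨ (¬E ∨ B) ∧ ¬E   [idempotence]
= ¬B ∨ (¬E ∨ B) ∧ ¬E   [absorption]
= ¬B ∨ ¬E   [absorption]

¬B ∨ ¬E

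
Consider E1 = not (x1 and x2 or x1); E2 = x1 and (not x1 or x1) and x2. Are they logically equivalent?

E1: not (x1 and x2 or x1)
    = not x1
E2: x1 and (not x1 or x1) and x2
    = x1 and x2
These differ: at x1=0, x2=0, E1 = 1 but E2 = 0.

No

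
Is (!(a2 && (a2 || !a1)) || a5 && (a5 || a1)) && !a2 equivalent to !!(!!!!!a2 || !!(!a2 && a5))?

Yes

E1: (!(a2 && (a2 || !a1)) || a5 && (a5 || a1)) && !a2
    = (!(a2 && (a2 || !a1)) || a5) && !a2   [absorption]
    = (!a2 || a5) && !a2   [absorption]
    = !a2   [absorption]
E2: !!(!!!!!a2 || !!(!a2 && a5))
    = !(!!!!a2 && !(!a2 && a5))   [De Morgan]
    = !(!!a2 && !(!a2 && a5))   [double negation]
    = !a2 || !a2 && a5   [De Morgan]
    = !a2   [absorption]
Both reduce to !a2, so they are equivalent.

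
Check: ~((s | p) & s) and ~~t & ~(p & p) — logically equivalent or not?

E1: ~((s | p) & s)
    = ~s   (absorption)
E2: ~~t & ~(p & p)
    = t & ~(p & p)   (double negation)
    = t & ~p   (idempotence)
These differ: at p=0, s=0, t=0, E1 = 1 but E2 = 0.

No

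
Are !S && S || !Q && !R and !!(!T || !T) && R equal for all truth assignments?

No

E1: !S && S || !Q && !R
    = !Q && !R   (complement / identity)
E2: !!(!T || !T) && R
    = !!!T && R   (idempotence)
    = !T && R   (double negation)
These differ: at Q=0, R=0, S=0, T=0, E1 = 1 but E2 = 0.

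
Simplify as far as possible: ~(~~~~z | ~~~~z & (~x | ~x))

~(~~~~z | ~~~~z & (~x | ~x))
= ~(~~~~z | ~~z & (~x | ~x))   — double negation
= ~(~~z | ~~z & (~x | ~x))   — double negation
= ~(~~z | ~~z & ~x)   — idempotence
= ~~~z   — absorption
= ~z   — double negation

~z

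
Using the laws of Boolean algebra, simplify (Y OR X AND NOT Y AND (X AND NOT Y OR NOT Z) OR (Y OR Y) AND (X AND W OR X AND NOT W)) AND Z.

(Y OR X AND NOT Y AND (X AND NOT Y OR NOT Z) OR (Y OR Y) AND (X AND W OR X AND NOT W)) AND Z
= (Y OR X AND NOT Y AND (X AND NOT Y OR NOT Z) OR (Y OR Y) AND X) AND Z
= (Y OR X AND NOT Y OR (Y OR Y) AND X) AND Z
= (Y OR X AND NOT Y OR Y AND X) AND Z
= (Y OR X) AND Z

(Y OR X) AND Z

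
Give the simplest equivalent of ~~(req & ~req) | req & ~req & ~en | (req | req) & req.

req

~~(req & ~req) | req & ~req & ~en | (req | req) & req
= req & ~req | req & ~req & ~en | (req | req) & req   (double negation)
= req & ~req | (req | req) & req   (absorption)
= req & ~req | req & req   (idempotence)
= req   (distribution)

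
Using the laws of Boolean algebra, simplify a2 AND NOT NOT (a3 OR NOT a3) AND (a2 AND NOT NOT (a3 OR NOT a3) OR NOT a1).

a2 AND NOT NOT (a3 OR NOT a3) AND (a2 AND NOT NOT (a3 OR NOT a3) OR NOT a1)
= a2 AND NOT NOT (a3 OR NOT a3)   (absorption)
= a2 AND (a3 OR NOT a3)   (double negation)
= a2   (complement / identity)

a2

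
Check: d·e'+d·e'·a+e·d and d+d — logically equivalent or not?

Yes

E1: d·e'+d·e'·a+e·d
    = d·e'+e·d   (absorption)
    = d   (distribution)
E2: d+d
    = d   (idempotence)
Both reduce to d, so they are equivalent.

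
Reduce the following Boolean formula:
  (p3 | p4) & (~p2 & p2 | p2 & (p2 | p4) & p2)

(p3 | p4) & (~p2 & p2 | p2 & (p2 | p4) & p2)
= (p3 | p4) & (~p2 & p2 | p2 & p2)   [absorption]
= (p3 | p4) & p2   [distribution]

(p3 | p4) & p2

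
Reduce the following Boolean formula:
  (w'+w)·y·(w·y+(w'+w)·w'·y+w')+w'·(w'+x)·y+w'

(w'+w)·y·(w·y+(w'+w)·w'·y+w')+w'·(w'+x)·y+w'
= (w'+w)·y·(w·y+w'·y+w')+w'·(w'+x)·y+w'
= (w'+w)·y·(y+w')+w'·(w'+x)·y+w'
= y·(y+w')+w'·(w'+x)·y+w'
= y·(y+w')+w'·y+w'
= y·(y+w')+w'
= y+w'

y+w'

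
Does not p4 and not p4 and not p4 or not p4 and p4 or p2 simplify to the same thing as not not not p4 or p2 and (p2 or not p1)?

E1: not p4 and not p4 and not p4 or not p4 and p4 or p2
    = not p4 and not p4 or not p4 and p4 or p2   (idempotence)
    = not p4 or p2   (distribution)
E2: not not not p4 or p2 and (p2 or not p1)
    = not not not p4 or p2   (absorption)
    = not p4 or p2   (double negation)
Both reduce to not p4 or p2, so they are equivalent.

Yes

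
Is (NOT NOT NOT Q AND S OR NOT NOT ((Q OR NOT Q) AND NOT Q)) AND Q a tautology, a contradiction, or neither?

contradiction

(NOT NOT NOT Q AND S OR NOT NOT ((Q OR NOT Q) AND NOT Q)) AND Q
= (NOT NOT NOT Q AND S OR NOT NOT NOT Q) AND Q
= NOT NOT NOT Q AND Q
= NOT Q AND Q
= FALSE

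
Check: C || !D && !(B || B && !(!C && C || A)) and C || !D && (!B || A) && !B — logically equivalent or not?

E1: C || !D && !(B || B && !(!C && C || A))
    = C || !D && !(B || B && !A)   (complement / identity)
    = C || !D && !B   (absorption)
E2: C || !D && (!B || A) && !B
    = C || !D && !B   (absorption)
Both reduce to C || !D && !B, so they are equivalent.

Yes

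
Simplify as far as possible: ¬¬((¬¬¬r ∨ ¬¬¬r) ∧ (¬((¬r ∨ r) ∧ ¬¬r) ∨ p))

¬r

¬¬((¬¬¬r ∨ ¬¬¬r) ∧ (¬((¬r ∨ r) ∧ ¬¬r) ∨ p))
= ¬¬((¬¬¬r ∨ ¬¬¬r) ∧ (¬¬¬r ∨ p))   (complement / identity)
= ¬¬(¬¬¬r ∨ ¬¬¬r ∧ p)   (distribution)
= ¬¬¬¬¬r   (absorption)
= ¬¬¬r   (double negation)
= ¬r   (double negation)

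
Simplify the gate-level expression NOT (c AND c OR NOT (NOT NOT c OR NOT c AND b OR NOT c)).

NOT (c AND c OR NOT (NOT NOT c OR NOT c AND b OR NOT c))
= NOT (c AND c OR NOT (NOT NOT c OR NOT c))
= NOT (c AND c OR NOT c AND c)
= NOT c

NOT c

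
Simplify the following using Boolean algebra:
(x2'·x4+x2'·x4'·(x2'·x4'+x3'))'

x2

(x2'·x4+x2'·x4'·(x2'·x4'+x3'))'
= (x2'·x4+x2'·x4')'   (absorption)
= (x2')'   (distribution)
= x2   (double negation)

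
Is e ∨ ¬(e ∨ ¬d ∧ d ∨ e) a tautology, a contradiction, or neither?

tautology

e ∨ ¬(e ∨ ¬d ∧ d ∨ e)
= e ∨ ¬(e ∨ e)   [complement / identity]
= e ∨ ¬e   [idempotence]
= True   [complement]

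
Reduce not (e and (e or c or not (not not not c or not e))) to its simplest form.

not e

not (e and (e or c or not (not not not c or not e)))
= not (e and (e or c or not (not c or not e)))   (double negation)
= not (e and (e or c or c and e))   (De Morgan)
= not (e and (e or c))   (absorption)
= not e   (absorption)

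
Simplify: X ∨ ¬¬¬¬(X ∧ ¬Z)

X

X ∨ ¬¬¬¬(X ∧ ¬Z)
= X ∨ ¬¬(X ∧ ¬Z)
= X ∨ X ∧ ¬Z
= X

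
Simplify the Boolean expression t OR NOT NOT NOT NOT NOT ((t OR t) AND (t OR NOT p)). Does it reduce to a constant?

TRUE

t OR NOT NOT NOT NOT NOT ((t OR t) AND (t OR NOT p))
= t OR NOT NOT NOT ((t OR t) AND (t OR NOT p))   (double negation)
= t OR NOT NOT NOT (t OR t AND NOT p)   (distribution)
= t OR NOT NOT NOT t   (absorption)
= t OR NOT t   (double negation)
= TRUE   (complement)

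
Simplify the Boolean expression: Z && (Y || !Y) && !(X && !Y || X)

Z && !X

Z && (Y || !Y) && !(X && !Y || X)
= Z && !(X && !Y || X)   [complement / identity]
= Z && !X   [absorption]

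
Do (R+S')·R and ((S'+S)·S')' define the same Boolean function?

E1: (R+S')·R
    = R   (absorption)
E2: ((S'+S)·S')'
    = (S')'   (complement / identity)
    = S   (double negation)
These differ: at R=1, S=0, E1 = 1 but E2 = 0.

No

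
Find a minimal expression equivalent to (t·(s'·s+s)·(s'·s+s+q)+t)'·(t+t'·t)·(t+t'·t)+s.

(t·(s'·s+s)·(s'·s+s+q)+t)'·(t+t'·t)·(t+t'·t)+s
= (t·(s'·s+s)+t)'·(t+t'·t)·(t+t'·t)+s   (absorption)
= (t·s+t)'·(t+t'·t)·(t+t'·t)+s   (complement / identity)
= (t·s+t)'·(t'·t+t·t)+s   (distribution)
= (t·s+t)'·t+s   (distribution)
= t'·t+s   (absorption)
= s   (complement / identity)

s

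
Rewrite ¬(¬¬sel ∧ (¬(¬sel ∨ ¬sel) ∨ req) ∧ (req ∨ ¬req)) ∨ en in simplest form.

¬(¬¬sel ∧ (¬(¬sel ∨ ¬sel) ∨ req) ∧ (req ∨ ¬req)) ∨ en
= ¬(¬¬sel ∧ (¬¬sel ∨ req) ∧ (req ∨ ¬req)) ∨ en
= ¬(¬¬sel ∧ (¬¬sel ∨ req)) ∨ en
= ¬¬¬sel ∨ en
= ¬sel ∨ en

¬sel ∨ en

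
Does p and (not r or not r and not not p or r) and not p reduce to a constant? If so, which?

p and (not r or not r and not not p or r) and not p
= p and (not r or not r and p or r) and not p   [double negation]
= p and (not r or r) and not p   [absorption]
= p and not p   [complement / identity]
= False   [complement]

yes, False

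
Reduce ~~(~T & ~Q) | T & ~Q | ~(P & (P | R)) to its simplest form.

~Q | ~P

~~(~T & ~Q) | T & ~Q | ~(P & (P | R))
= ~T & ~Q | T & ~Q | ~(P & (P | R))   (double negation)
= ~T & ~Q | T & ~Q | ~P   (absorption)
= ~Q | ~P   (distribution)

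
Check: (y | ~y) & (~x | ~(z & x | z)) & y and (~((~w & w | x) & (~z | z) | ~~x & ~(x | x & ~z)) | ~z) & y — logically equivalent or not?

E1: (y | ~y) & (~x | ~(z & x | z)) & y
    = (~x | ~(z & x | z)) & y   [complement / identity]
    = (~x | ~z) & y   [absorption]
E2: (~((~w & w | x) & (~z | z) | ~~x & ~(x | x & ~z)) | ~z) & y
    = (~((~w & w | x) & (~z | z) | x & ~(x | x & ~z)) | ~z) & y   [double negation]
    = (~(~w & w | x | x & ~(x | x & ~z)) | ~z) & y   [complement / identity]
    = (~(x | x & ~(x | x & ~z)) | ~z) & y   [complement / identity]
    = (~(x | x & ~x) | ~z) & y   [absorption]
    = (~x | ~z) & y   [complement / identity]
Both reduce to (~x | ~z) & y, so they are equivalent.

Yes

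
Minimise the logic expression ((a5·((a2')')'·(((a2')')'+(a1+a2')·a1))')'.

a5·a2'

((a5·((a2')')'·(((a2')')'+(a1+a2')·a1))')'
= ((a5·((a2')')'·(((a2')')'+a1))')'   (absorption)
= ((a5·((a2')')'·(a2'+a1))')'   (double negation)
= ((a5·a2'·(a2'+a1))')'   (double negation)
= a5·a2'·(a2'+a1)   (double negation)
= a5·a2'   (absorption)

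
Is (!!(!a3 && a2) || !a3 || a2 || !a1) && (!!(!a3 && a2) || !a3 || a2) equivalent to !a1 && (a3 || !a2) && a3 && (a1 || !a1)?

No

E1: (!!(!a3 && a2) || !a3 || a2 || !a1) && (!!(!a3 && a2) || !a3 || a2)
    = !!(!a3 && a2) || !a3 || a2
    = !a3 && a2 || !a3 || a2
    = !a3 || a2
E2: !a1 && (a3 || !a2) && a3 && (a1 || !a1)
    = !a1 && (a3 || !a2) && a3
    = !a1 && a3
These differ: at a1=1, a2=1, a3=0, E1 = 1 but E2 = 0.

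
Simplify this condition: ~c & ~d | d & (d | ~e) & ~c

~c

~c & ~d | d & (d | ~e) & ~c
= ~c & ~d | d & ~c   (absorption)
= ~c   (distribution)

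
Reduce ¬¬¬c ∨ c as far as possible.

¬¬¬c ∨ c
= ¬c ∨ c   [double negation]
= True   [complement]

True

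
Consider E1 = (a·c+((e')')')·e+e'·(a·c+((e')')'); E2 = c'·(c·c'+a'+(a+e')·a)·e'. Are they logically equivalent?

E1: (a·c+((e')')')·e+e'·(a·c+((e')')')
    = a·c+((e')')'   (distribution)
    = a·c+e'   (double negation)
E2: c'·(c·c'+a'+(a+e')·a)·e'
    = c'·(c·c'+a'+a)·e'   (absorption)
    = c'·(a'+a)·e'   (complement / identity)
    = c'·e'   (complement / identity)
These differ: at a=1, c=1, e=0, E1 = 1 but E2 = 0.

No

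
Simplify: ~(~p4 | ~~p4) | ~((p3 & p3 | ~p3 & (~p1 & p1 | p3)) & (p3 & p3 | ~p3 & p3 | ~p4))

~p3

~(~p4 | ~~p4) | ~((p3 & p3 | ~p3 & (~p1 & p1 | p3)) & (p3 & p3 | ~p3 & p3 | ~p4))
= ~(~p4 | ~~p4) | ~((p3 & p3 | ~p3 & p3) & (p3 & p3 | ~p3 & p3 | ~p4))   — complement / identity
= ~(~p4 | ~~p4) | ~(p3 & p3 | ~p3 & p3)   — absorption
= p4 & ~p4 | ~(p3 & p3 | ~p3 & p3)   — De Morgan
= p4 & ~p4 | ~p3   — distribution
= ~p3   — complement / identity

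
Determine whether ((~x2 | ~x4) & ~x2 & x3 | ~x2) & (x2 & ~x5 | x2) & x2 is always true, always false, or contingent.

always false

((~x2 | ~x4) & ~x2 & x3 | ~x2) & (x2 & ~x5 | x2) & x2
= (~x2 & x3 | ~x2) & (x2 & ~x5 | x2) & x2   (absorption)
= ~x2 & (x2 & ~x5 | x2) & x2   (absorption)
= ~x2 & x2 & x2   (absorption)
= ~x2 & x2   (idempotence)
= 0   (complement)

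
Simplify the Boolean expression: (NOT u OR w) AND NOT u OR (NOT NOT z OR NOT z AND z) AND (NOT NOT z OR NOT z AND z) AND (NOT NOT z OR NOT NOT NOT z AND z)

(NOT u OR w) AND NOT u OR (NOT NOT z OR NOT z AND z) AND (NOT NOT z OR NOT z AND z) AND (NOT NOT z OR NOT NOT NOT z AND z)
= (NOT u OR w) AND NOT u OR (NOT NOT z OR NOT z AND z) AND (NOT NOT z OR NOT NOT NOT z AND z)   — idempotence
= (NOT u OR w) AND NOT u OR (NOT NOT z OR NOT z AND z) AND (NOT NOT z OR NOT z AND z)   — double negation
= (NOT u OR w) AND NOT u OR NOT NOT z OR NOT z AND z   — idempotence
= NOT u OR NOT NOT z OR NOT z AND z   — absorption
= NOT u OR z OR NOT z AND z   — double negation
= NOT u OR z   — complement / identity

NOT u OR z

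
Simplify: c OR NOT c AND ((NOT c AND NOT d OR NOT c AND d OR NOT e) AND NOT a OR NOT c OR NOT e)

c OR NOT c AND ((NOT c AND NOT d OR NOT c AND d OR NOT e) AND NOT a OR NOT c OR NOT e)
= c OR NOT c AND ((NOT c OR NOT e) AND NOT a OR NOT c OR NOT e)   — distribution
= c OR NOT c AND (NOT c OR NOT e)   — absorption
= c OR NOT c   — absorption
= TRUE   — complement

TRUE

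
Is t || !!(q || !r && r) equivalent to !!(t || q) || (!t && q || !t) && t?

E1: t || !!(q || !r && r)
    = t || q || !r && r   (double negation)
    = t || q   (complement / identity)
E2: !!(t || q) || (!t && q || !t) && t
    = !!(t || q) || !t && t   (absorption)
    = !!(t || q)   (complement / identity)
    = t || q   (double negation)
Both reduce to t || q, so they are equivalent.

Yes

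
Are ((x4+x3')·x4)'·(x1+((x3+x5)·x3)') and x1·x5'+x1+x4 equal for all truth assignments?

No

E1: ((x4+x3')·x4)'·(x1+((x3+x5)·x3)')
    = x4'·(x1+((x3+x5)·x3)')   [absorption]
    = x4'·(x1+x3')   [absorption]
E2: x1·x5'+x1+x4
    = x1+x4   [absorption]
These differ: at x1=0, x3=1, x4=1, x5=1, E1 = 0 but E2 = 1.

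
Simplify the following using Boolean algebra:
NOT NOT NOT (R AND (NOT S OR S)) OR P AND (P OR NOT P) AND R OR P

NOT NOT NOT (R AND (NOT S OR S)) OR P AND (P OR NOT P) AND R OR P
= NOT NOT NOT R OR P AND (P OR NOT P) AND R OR P
= NOT NOT NOT R OR P AND R OR P
= NOT R OR P AND R OR P
= NOT R OR P

NOT R OR P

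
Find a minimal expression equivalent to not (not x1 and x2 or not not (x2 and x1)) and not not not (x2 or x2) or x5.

not x2 or x5

not (not x1 and x2 or not not (x2 and x1)) and not not not (x2 or x2) or x5
= not (not x1 and x2 or not not (x2 and x1)) and not (x2 or x2) or x5   [double negation]
= not (not x1 and x2 or not not (x2 and x1)) and not x2 or x5   [idempotence]
= not (not x1 and x2 or x2 and x1) and not x2 or x5   [double negation]
= not x2 and not x2 or x5   [distribution]
= not x2 or x5   [idempotence]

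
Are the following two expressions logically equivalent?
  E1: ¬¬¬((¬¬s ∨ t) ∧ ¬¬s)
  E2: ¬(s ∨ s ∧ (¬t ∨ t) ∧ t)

E1: ¬¬¬((¬¬s ∨ t) ∧ ¬¬s)
    = ¬¬¬¬¬s   (absorption)
    = ¬¬¬s   (double negation)
    = ¬s   (double negation)
E2: ¬(s ∨ s ∧ (¬t ∨ t) ∧ t)
    = ¬(s ∨ s ∧ t)   (complement / identity)
    = ¬s   (absorption)
Both reduce to ¬s, so they are equivalent.

Yes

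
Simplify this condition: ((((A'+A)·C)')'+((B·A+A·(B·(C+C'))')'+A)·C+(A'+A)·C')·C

((((A'+A)·C)')'+((B·A+A·(B·(C+C'))')'+A)·C+(A'+A)·C')·C
= ((((A'+A)·C)')'+((B·A+A·B')'+A)·C+(A'+A)·C')·C   (complement / identity)
= ((A'+A)·C+((B·A+A·B')'+A)·C+(A'+A)·C')·C   (double negation)
= ((A'+A)·C+(A'+A)·C+(A'+A)·C')·C   (distribution)
= ((A'+A)·C+(A'+A)·C')·C   (idempotence)
= (A'+A)·C   (distribution)
= C   (complement / identity)

C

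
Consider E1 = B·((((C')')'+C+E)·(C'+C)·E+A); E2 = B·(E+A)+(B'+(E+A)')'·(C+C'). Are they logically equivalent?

Yes

E1: B·((((C')')'+C+E)·(C'+C)·E+A)
    = B·((C'+C+E)·(C'+C)·E+A)
    = B·((C'+C)·E+A)
    = B·(E+A)
E2: B·(E+A)+(B'+(E+A)')'·(C+C')
    = B·(E+A)+B·(E+A)·(C+C')
    = B·(E+A)+B·(E+A)
    = B·(E+A)
Both reduce to B·(E+A), so they are equivalent.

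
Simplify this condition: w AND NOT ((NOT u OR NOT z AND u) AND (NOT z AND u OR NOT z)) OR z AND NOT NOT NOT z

w AND z

w AND NOT ((NOT u OR NOT z AND u) AND (NOT z AND u OR NOT z)) OR z AND NOT NOT NOT z
= w AND NOT ((NOT u OR NOT z AND u) AND (NOT z AND u OR NOT z)) OR z AND NOT z
= w AND NOT (NOT u AND NOT z OR NOT z AND u) OR z AND NOT z
= w AND NOT NOT z OR z AND NOT z
= w AND NOT NOT z
= w AND z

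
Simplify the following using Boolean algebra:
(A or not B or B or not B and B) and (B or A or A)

A or B

(A or not B or B or not B and B) and (B or A or A)
= (A or not B or B) and (B or A or A)
= (A or not B or B) and (B or A)
= A or (not B or B) and B
= A or B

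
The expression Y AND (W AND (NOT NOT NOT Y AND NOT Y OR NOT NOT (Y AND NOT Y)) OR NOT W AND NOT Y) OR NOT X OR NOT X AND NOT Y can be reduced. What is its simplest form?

NOT X

Y AND (W AND (NOT NOT NOT Y AND NOT Y OR NOT NOT (Y AND NOT Y)) OR NOT W AND NOT Y) OR NOT X OR NOT X AND NOT Y
= Y AND (W AND (NOT NOT NOT Y AND NOT Y OR NOT NOT (Y AND NOT Y)) OR NOT W AND NOT Y) OR NOT X   (absorption)
= Y AND (W AND (NOT NOT NOT Y AND NOT Y OR Y AND NOT Y) OR NOT W AND NOT Y) OR NOT X   (double negation)
= Y AND (W AND (NOT Y AND NOT Y OR Y AND NOT Y) OR NOT W AND NOT Y) OR NOT X   (double negation)
= Y AND (W AND NOT Y OR NOT W AND NOT Y) OR NOT X   (distribution)
= Y AND NOT Y OR NOT X   (distribution)
= NOT X   (complement / identity)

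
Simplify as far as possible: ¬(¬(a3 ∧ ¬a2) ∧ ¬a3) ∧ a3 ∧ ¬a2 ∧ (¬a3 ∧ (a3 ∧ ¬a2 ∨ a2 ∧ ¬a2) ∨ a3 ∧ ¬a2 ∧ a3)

a3 ∧ ¬a2

¬(¬(a3 ∧ ¬a2) ∧ ¬a3) ∧ a3 ∧ ¬a2 ∧ (¬a3 ∧ (a3 ∧ ¬a2 ∨ a2 ∧ ¬a2) ∨ a3 ∧ ¬a2 ∧ a3)
= ¬(¬(a3 ∧ ¬a2) ∧ ¬a3) ∧ a3 ∧ ¬a2 ∧ (¬a3 ∧ a3 ∧ ¬a2 ∨ a3 ∧ ¬a2 ∧ a3)   [complement / identity]
= ¬(¬(a3 ∧ ¬a2) ∧ ¬a3) ∧ a3 ∧ ¬a2 ∧ a3 ∧ ¬a2   [distribution]
= ¬(¬(a3 ∧ ¬a2) ∧ ¬a3) ∧ a3 ∧ ¬a2   [idempotence]
= (a3 ∧ ¬a2 ∨ a3) ∧ a3 ∧ ¬a2   [De Morgan]
= a3 ∧ ¬a2   [absorption]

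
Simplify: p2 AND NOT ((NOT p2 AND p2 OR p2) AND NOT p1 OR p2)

FALSE

p2 AND NOT ((NOT p2 AND p2 OR p2) AND NOT p1 OR p2)
= p2 AND NOT (p2 AND NOT p1 OR p2)   (complement / identity)
= p2 AND NOT p2   (absorption)
= FALSE   (complement)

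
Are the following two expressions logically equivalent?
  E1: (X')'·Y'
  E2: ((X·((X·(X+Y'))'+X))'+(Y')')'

E1: (X')'·Y'
    = X·Y'   [double negation]
E2: ((X·((X·(X+Y'))'+X))'+(Y')')'
    = ((X·(X'+X))'+(Y')')'   [absorption]
    = X·(X'+X)·Y'   [De Morgan]
    = X·Y'   [complement / identity]
Both reduce to X·Y', so they are equivalent.

Yes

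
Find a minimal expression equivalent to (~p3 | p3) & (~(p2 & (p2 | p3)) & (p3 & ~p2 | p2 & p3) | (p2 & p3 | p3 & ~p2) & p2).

p3

(~p3 | p3) & (~(p2 & (p2 | p3)) & (p3 & ~p2 | p2 & p3) | (p2 & p3 | p3 & ~p2) & p2)
= (~p3 | p3) & (~p2 & (p3 & ~p2 | p2 & p3) | (p2 & p3 | p3 & ~p2) & p2)   — absorption
= (~p3 | p3) & (~p2 & (p3 & ~p2 | p2 & p3) | p3 & p2)   — distribution
= (~p3 | p3) & (~p2 & p3 | p3 & p2)   — distribution
= (~p3 | p3) & p3   — distribution
= p3   — complement / identity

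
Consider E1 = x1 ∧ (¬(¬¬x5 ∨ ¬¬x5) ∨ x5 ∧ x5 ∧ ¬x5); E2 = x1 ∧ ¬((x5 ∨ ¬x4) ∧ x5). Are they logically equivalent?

E1: x1 ∧ (¬(¬¬x5 ∨ ¬¬x5) ∨ x5 ∧ x5 ∧ ¬x5)
    = x1 ∧ (¬(¬¬x5 ∨ ¬¬x5) ∨ x5 ∧ ¬x5)   [idempotence]
    = x1 ∧ (¬x5 ∧ ¬x5 ∨ x5 ∧ ¬x5)   [De Morgan]
    = x1 ∧ ¬x5   [distribution]
E2: x1 ∧ ¬((x5 ∨ ¬x4) ∧ x5)
    = x1 ∧ ¬x5   [absorption]
Both reduce to x1 ∧ ¬x5, so they are equivalent.

Yes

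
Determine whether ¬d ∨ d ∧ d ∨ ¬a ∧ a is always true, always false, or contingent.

¬d ∨ d ∧ d ∨ ¬a ∧ a
= ¬d ∨ d ∧ d   [complement / identity]
= ¬d ∨ d   [idempotence]
= True   [complement]

always true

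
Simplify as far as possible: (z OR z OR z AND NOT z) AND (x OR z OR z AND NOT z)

z

(z OR z OR z AND NOT z) AND (x OR z OR z AND NOT z)
= z AND x OR z OR z AND NOT z
= z AND x OR z
= z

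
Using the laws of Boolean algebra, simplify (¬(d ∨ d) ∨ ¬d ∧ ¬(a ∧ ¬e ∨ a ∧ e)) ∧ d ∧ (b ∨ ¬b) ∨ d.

d

(¬(d ∨ d) ∨ ¬d ∧ ¬(a ∧ ¬e ∨ a ∧ e)) ∧ d ∧ (b ∨ ¬b) ∨ d
= (¬(d ∨ d) ∨ ¬d ∧ ¬a) ∧ d ∧ (b ∨ ¬b) ∨ d   (distribution)
= (¬(d ∨ d) ∨ ¬d ∧ ¬a) ∧ d ∨ d   (complement / identity)
= (¬d ∨ ¬d ∧ ¬a) ∧ d ∨ d   (idempotence)
= ¬d ∧ d ∨ d   (absorption)
= d   (complement / identity)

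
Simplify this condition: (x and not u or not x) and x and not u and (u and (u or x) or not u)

(x and not u or not x) and x and not u and (u and (u or x) or not u)
= (x and not u or not x) and x and not u and (u or not u)   — absorption
= (x and not u or not x) and x and not u   — complement / identity
= x and not u   — absorption

x and not u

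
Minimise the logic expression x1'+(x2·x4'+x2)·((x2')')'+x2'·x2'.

x1'+x2'

x1'+(x2·x4'+x2)·((x2')')'+x2'·x2'
= x1'+x2·((x2')')'+x2'·x2'   (absorption)
= x1'+x2·x2'+x2'·x2'   (double negation)
= x1'+x2'   (distribution)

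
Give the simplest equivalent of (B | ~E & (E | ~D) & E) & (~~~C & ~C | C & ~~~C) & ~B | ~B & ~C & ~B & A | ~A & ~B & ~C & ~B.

~C & ~B

(B | ~E & (E | ~D) & E) & (~~~C & ~C | C & ~~~C) & ~B | ~B & ~C & ~B & A | ~A & ~B & ~C & ~B
= (B | ~E & (E | ~D) & E) & ~~~C & ~B | ~B & ~C & ~B & A | ~A & ~B & ~C & ~B   [distribution]
= (B | ~E & (E | ~D) & E) & ~C & ~B | ~B & ~C & ~B & A | ~A & ~B & ~C & ~B   [double negation]
= (B | ~E & E) & ~C & ~B | ~B & ~C & ~B & A | ~A & ~B & ~C & ~B   [absorption]
= (B | ~E & E) & ~C & ~B | ~B & ~C & ~B   [distribution]
= B & ~C & ~B | ~B & ~C & ~B   [complement / identity]
= ~C & ~B   [distribution]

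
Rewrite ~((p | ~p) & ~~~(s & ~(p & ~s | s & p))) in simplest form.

~((p | ~p) & ~~~(s & ~(p & ~s | s & p)))
= ~((p | ~p) & ~(s & ~(p & ~s | s & p)))
= ~~(s & ~(p & ~s | s & p))
= s & ~(p & ~s | s & p)
= s & ~p

s & ~p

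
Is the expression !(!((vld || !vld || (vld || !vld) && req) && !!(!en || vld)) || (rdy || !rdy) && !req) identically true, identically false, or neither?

!(!((vld || !vld || (vld || !vld) && req) && !!(!en || vld)) || (rdy || !rdy) && !req)
= !(!((vld || !vld) && !!(!en || vld)) || (rdy || !rdy) && !req)   (absorption)
= !(!((vld || !vld) && (!en || vld)) || (rdy || !rdy) && !req)   (double negation)
= !(!((vld || !vld) && (!en || vld)) || !req)   (complement / identity)
= (vld || !vld) && (!en || vld) && req   (De Morgan)
= (!en || vld) && req   (complement / identity)
This depends on en, req, vld, so it is not a constant.

neither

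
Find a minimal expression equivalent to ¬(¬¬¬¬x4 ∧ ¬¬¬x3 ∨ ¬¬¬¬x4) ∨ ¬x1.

¬x4 ∨ ¬x1

¬(¬¬¬¬x4 ∧ ¬¬¬x3 ∨ ¬¬¬¬x4) ∨ ¬x1
= ¬(¬¬¬¬x4 ∧ ¬x3 ∨ ¬¬¬¬x4) ∨ ¬x1   (double negation)
= ¬¬¬¬¬x4 ∨ ¬x1   (absorption)
= ¬¬¬x4 ∨ ¬x1   (double negation)
= ¬x4 ∨ ¬x1   (double negation)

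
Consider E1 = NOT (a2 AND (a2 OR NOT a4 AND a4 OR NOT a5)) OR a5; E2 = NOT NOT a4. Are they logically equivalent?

No

E1: NOT (a2 AND (a2 OR NOT a4 AND a4 OR NOT a5)) OR a5
    = NOT (a2 AND (a2 OR NOT a5)) OR a5   — complement / identity
    = NOT a2 OR a5   — absorption
E2: NOT NOT a4
    = a4   — double negation
These differ: at a2=0, a4=0, a5=0, E1 = 1 but E2 = 0.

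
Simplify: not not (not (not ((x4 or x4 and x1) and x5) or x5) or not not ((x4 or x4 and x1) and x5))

x4 and x5

not not (not (not ((x4 or x4 and x1) and x5) or x5) or not not ((x4 or x4 and x1) and x5))
= not ((not ((x4 or x4 and x1) and x5) or x5) and not ((x4 or x4 and x1) and x5))   (De Morgan)
= not not ((x4 or x4 and x1) and x5)   (absorption)
= (x4 or x4 and x1) and x5   (double negation)
= x4 and x5   (absorption)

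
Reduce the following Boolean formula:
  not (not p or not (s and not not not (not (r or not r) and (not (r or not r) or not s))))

p and s

not (not p or not (s and not not not (not (r or not r) and (not (r or not r) or not s))))
= p and s and not not not (not (r or not r) and (not (r or not r) or not s))   — De Morgan
= p and s and not not not not (r or not r)   — absorption
= p and s and not not (r or not r)   — double negation
= p and s and (r or not r)   — double negation
= p and s   — complement / identity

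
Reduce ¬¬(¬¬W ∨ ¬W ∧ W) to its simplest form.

¬¬(¬¬W ∨ ¬W ∧ W)
= ¬¬¬¬W   — complement / identity
= ¬¬W   — double negation
= W   — double negation

W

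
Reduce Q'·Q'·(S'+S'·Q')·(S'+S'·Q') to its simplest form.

Q'·S'

Q'·Q'·(S'+S'·Q')·(S'+S'·Q')
= Q'·Q'·(S'+S'·Q')   — idempotence
= Q'·Q'·S'   — absorption
= Q'·S'   — idempotence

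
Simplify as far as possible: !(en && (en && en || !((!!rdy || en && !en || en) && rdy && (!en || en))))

!(en && (en && en || !((!!rdy || en && !en || en) && rdy && (!en || en))))
= !(en && (en && en || !((!!rdy || en && !en || en) && rdy)))   — complement / identity
= !(en && (en || !((!!rdy || en && !en || en) && rdy)))   — idempotence
= !(en && (en || !((rdy || en && !en || en) && rdy)))   — double negation
= !(en && (en || !((rdy || en) && rdy)))   — complement / identity
= !(en && (en || !rdy))   — absorption
= !en   — absorption

!en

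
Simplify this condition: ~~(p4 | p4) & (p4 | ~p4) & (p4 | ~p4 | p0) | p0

p4 | p0

~~(p4 | p4) & (p4 | ~p4) & (p4 | ~p4 | p0) | p0
= ~~(p4 | p4) & (p4 | ~p4) | p0   [absorption]
= ~~p4 & (p4 | ~p4) | p0   [idempotence]
= ~~p4 | p0   [complement / identity]
= p4 | p0   [double negation]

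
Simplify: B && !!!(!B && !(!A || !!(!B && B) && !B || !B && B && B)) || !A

B && !!!(!B && !(!A || !!(!B && B) && !B || !B && B && B)) || !A
= B && !!!(!B && !(!A || !B && B && !B || !B && B && B)) || !A   [double negation]
= B && !!!(!B && !(!A || !B && B)) || !A   [distribution]
= B && !(!B && !(!A || !B && B)) || !A   [double negation]
= B && !(!B && !!A) || !A   [complement / identity]
= B && (B || !A) || !A   [De Morgan]
= B || !A   [absorption]

B || !A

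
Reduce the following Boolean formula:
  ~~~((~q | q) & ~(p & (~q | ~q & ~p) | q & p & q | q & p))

p

~~~((~q | q) & ~(p & (~q | ~q & ~p) | q & p & q | q & p))
= ~~~~(p & (~q | ~q & ~p) | q & p & q | q & p)   (complement / identity)
= ~~~~(p & ~q | q & p & q | q & p)   (absorption)
= ~~~~(p & ~q | q & p)   (absorption)
= ~~~~p   (distribution)
= ~~p   (double negation)
= p   (double negation)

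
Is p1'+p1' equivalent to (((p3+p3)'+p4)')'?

E1: p1'+p1'
    = p1'   (idempotence)
E2: (((p3+p3)'+p4)')'
    = (p3+p3)'+p4   (double negation)
    = p3'+p4   (idempotence)
These differ: at p1=1, p3=0, p4=0, E1 = 0 but E2 = 1.

No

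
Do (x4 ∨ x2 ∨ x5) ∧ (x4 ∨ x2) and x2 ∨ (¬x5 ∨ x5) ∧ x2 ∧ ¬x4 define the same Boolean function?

E1: (x4 ∨ x2 ∨ x5) ∧ (x4 ∨ x2)
    = x4 ∨ x2   — absorption
E2: x2 ∨ (¬x5 ∨ x5) ∧ x2 ∧ ¬x4
    = x2 ∨ x2 ∧ ¬x4   — complement / identity
    = x2   — absorption
These differ: at x2=0, x4=1, x5=0, E1 = 1 but E2 = 0.

No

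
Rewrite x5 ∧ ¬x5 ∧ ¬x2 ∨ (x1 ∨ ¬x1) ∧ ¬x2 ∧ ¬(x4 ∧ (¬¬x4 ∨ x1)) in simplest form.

x5 ∧ ¬x5 ∧ ¬x2 ∨ (x1 ∨ ¬x1) ∧ ¬x2 ∧ ¬(x4 ∧ (¬¬x4 ∨ x1))
= x5 ∧ ¬x5 ∧ ¬x2 ∨ ¬x2 ∧ ¬(x4 ∧ (¬¬x4 ∨ x1))
= x5 ∧ ¬x5 ∧ ¬x2 ∨ ¬x2 ∧ ¬(x4 ∧ (x4 ∨ x1))
= ¬x2 ∧ (x5 ∧ ¬x5 ∨ ¬(x4 ∧ (x4 ∨ x1)))
= ¬x2 ∧ ¬(x4 ∧ (x4 ∨ x1))
= ¬x2 ∧ ¬x4

¬x2 ∧ ¬x4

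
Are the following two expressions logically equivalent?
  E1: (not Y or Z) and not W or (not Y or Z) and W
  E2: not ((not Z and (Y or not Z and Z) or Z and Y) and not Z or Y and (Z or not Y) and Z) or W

E1: (not Y or Z) and not W or (not Y or Z) and W
    = not Y or Z   (distribution)
E2: not ((not Z and (Y or not Z and Z) or Z and Y) and not Z or Y and (Z or not Y) and Z) or W
    = not ((not Z and (Y or not Z and Z) or Z and Y) and not Z or Y and Z) or W   (absorption)
    = not ((not Z and Y or Z and Y) and not Z or Y and Z) or W   (complement / identity)
    = not (Y and not Z or Y and Z) or W   (distribution)
    = not Y or W   (distribution)
These differ: at W=0, Y=1, Z=1, E1 = 1 but E2 = 0.

No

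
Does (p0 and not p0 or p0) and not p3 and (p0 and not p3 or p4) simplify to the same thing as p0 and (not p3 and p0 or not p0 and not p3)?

E1: (p0 and not p0 or p0) and not p3 and (p0 and not p3 or p4)
    = p0 and not p3 and (p0 and not p3 or p4)   (complement / identity)
    = p0 and not p3   (absorption)
E2: p0 and (not p3 and p0 or not p0 and not p3)
    = p0 and not p3   (distribution)
Both reduce to p0 and not p3, so they are equivalent.

Yes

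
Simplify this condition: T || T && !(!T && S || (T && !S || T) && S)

T || T && !(!T && S || (T && !S || T) && S)
= T || T && !(!T && S || T && S)
= T || T && !S
= T

T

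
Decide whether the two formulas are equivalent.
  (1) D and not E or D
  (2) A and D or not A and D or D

E1: D and not E or D
    = D
E2: A and D or not A and D or D
    = D or D
    = D
Both reduce to D, so they are equivalent.

Yes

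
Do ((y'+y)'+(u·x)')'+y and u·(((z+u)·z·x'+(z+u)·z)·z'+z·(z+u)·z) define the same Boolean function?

No

E1: ((y'+y)'+(u·x)')'+y
    = (y'+y)·u·x+y   (De Morgan)
    = u·x+y   (complement / identity)
E2: u·(((z+u)·z·x'+(z+u)·z)·z'+z·(z+u)·z)
    = u·((z+u)·z·z'+z·(z+u)·z)   (absorption)
    = u·(z+u)·z   (distribution)
    = u·z   (absorption)
These differ: at u=0, x=0, y=1, z=1, E1 = 1 but E2 = 0.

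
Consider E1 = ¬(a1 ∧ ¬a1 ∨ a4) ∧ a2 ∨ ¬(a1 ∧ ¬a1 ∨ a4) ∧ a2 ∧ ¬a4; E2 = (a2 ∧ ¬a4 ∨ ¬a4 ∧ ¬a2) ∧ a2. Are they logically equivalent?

Yes

E1: ¬(a1 ∧ ¬a1 ∨ a4) ∧ a2 ∨ ¬(a1 ∧ ¬a1 ∨ a4) ∧ a2 ∧ ¬a4
    = ¬(a1 ∧ ¬a1 ∨ a4) ∧ a2   [absorption]
    = ¬a4 ∧ a2   [complement / identity]
E2: (a2 ∧ ¬a4 ∨ ¬a4 ∧ ¬a2) ∧ a2
    = ¬a4 ∧ a2   [distribution]
Both reduce to ¬a4 ∧ a2, so they are equivalent.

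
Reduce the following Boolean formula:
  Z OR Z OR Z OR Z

Z

Z OR Z OR Z OR Z
= Z OR Z   [idempotence]
= Z   [idempotence]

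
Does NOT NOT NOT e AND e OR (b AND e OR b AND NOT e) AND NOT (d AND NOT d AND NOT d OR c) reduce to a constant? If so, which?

no

NOT NOT NOT e AND e OR (b AND e OR b AND NOT e) AND NOT (d AND NOT d AND NOT d OR c)
= NOT NOT NOT e AND e OR b AND NOT (d AND NOT d AND NOT d OR c)   — distribution
= NOT NOT NOT e AND e OR b AND NOT (d AND NOT d OR c)   — idempotence
= NOT NOT NOT e AND e OR b AND NOT c   — complement / identity
= NOT e AND e OR b AND NOT c   — double negation
= b AND NOT c   — complement / identity
This depends on b, c, so it is not a constant.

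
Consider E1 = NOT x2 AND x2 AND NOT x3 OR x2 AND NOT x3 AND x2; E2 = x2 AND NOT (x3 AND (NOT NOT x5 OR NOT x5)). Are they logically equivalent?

E1: NOT x2 AND x2 AND NOT x3 OR x2 AND NOT x3 AND x2
    = x2 AND NOT x3   (distribution)
E2: x2 AND NOT (x3 AND (NOT NOT x5 OR NOT x5))
    = x2 AND NOT (x3 AND (x5 OR NOT x5))   (double negation)
    = x2 AND NOT x3   (complement / identity)
Both reduce to x2 AND NOT x3, so they are equivalent.

Yes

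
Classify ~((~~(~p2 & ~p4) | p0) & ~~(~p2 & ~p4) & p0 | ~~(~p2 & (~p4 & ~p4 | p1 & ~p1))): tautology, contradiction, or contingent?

~((~~(~p2 & ~p4) | p0) & ~~(~p2 & ~p4) & p0 | ~~(~p2 & (~p4 & ~p4 | p1 & ~p1)))
= ~(~~(~p2 & ~p4) & p0 | ~~(~p2 & (~p4 & ~p4 | p1 & ~p1)))   (absorption)
= ~(~~(~p2 & ~p4) & p0 | ~~(~p2 & ~p4 & ~p4))   (complement / identity)
= ~(~~(~p2 & ~p4) & p0 | ~~(~p2 & ~p4))   (idempotence)
= ~~~(~p2 & ~p4)   (absorption)
= ~~(p2 | p4)   (De Morgan)
= p2 | p4   (double negation)
This depends on p2, p4, so it is not a constant.

contingent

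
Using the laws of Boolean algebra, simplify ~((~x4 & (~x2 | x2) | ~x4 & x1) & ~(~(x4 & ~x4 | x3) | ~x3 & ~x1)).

x4 | ~x3

~((~x4 & (~x2 | x2) | ~x4 & x1) & ~(~(x4 & ~x4 | x3) | ~x3 & ~x1))
= ~((~x4 & (~x2 | x2) | ~x4 & x1) & ~(~x3 | ~x3 & ~x1))
= ~((~x4 | ~x4 & x1) & ~(~x3 | ~x3 & ~x1))
= ~(~x4 & ~(~x3 | ~x3 & ~x1))
= ~(~x4 & ~~x3)
= x4 | ~x3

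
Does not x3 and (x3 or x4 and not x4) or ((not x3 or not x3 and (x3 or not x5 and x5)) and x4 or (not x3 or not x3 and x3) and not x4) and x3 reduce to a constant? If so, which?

not x3 and (x3 or x4 and not x4) or ((not x3 or not x3 and (x3 or not x5 and x5)) and x4 or (not x3 or not x3 and x3) and not x4) and x3
= not x3 and (x3 or x4 and not x4) or ((not x3 or not x3 and x3) and x4 or (not x3 or not x3 and x3) and not x4) and x3   — complement / identity
= not x3 and (x3 or x4 and not x4) or (not x3 or not x3 and x3) and x3   — distribution
= not x3 and x3 or (not x3 or not x3 and x3) and x3   — complement / identity
= (not x3 or not x3 and x3) and x3   — complement / identity
= not x3 and x3   — complement / identity
= False   — complement

yes, False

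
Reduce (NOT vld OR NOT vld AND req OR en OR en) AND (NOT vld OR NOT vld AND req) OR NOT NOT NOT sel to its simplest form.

NOT vld OR NOT sel

(NOT vld OR NOT vld AND req OR en OR en) AND (NOT vld OR NOT vld AND req) OR NOT NOT NOT sel
= (NOT vld OR NOT vld AND req OR en) AND (NOT vld OR NOT vld AND req) OR NOT NOT NOT sel   (idempotence)
= (NOT vld OR NOT vld AND req OR en) AND (NOT vld OR NOT vld AND req) OR NOT sel   (double negation)
= NOT vld OR NOT vld AND req OR NOT sel   (absorption)
= NOT vld OR NOT sel   (absorption)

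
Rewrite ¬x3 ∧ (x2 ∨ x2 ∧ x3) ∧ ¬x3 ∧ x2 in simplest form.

¬x3 ∧ (x2 ∨ x2 ∧ x3) ∧ ¬x3 ∧ x2
= ¬x3 ∧ x2 ∧ ¬x3 ∧ x2   [absorption]
= ¬x3 ∧ x2   [idempotence]

¬x3 ∧ x2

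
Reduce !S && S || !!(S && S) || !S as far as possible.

true

!S && S || !!(S && S) || !S
= !S && S || S && S || !S   (double negation)
= S || !S   (distribution)
= true   (complement)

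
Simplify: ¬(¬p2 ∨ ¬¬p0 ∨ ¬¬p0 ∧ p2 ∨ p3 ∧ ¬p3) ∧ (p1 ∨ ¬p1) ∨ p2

p2

¬(¬p2 ∨ ¬¬p0 ∨ ¬¬p0 ∧ p2 ∨ p3 ∧ ¬p3) ∧ (p1 ∨ ¬p1) ∨ p2
= ¬(¬p2 ∨ ¬¬p0 ∨ ¬¬p0 ∧ p2 ∨ p3 ∧ ¬p3) ∨ p2   — complement / identity
= ¬(¬p2 ∨ ¬¬p0 ∨ p3 ∧ ¬p3) ∨ p2   — absorption
= ¬(¬p2 ∨ ¬¬p0) ∨ p2   — complement / identity
= p2 ∧ ¬p0 ∨ p2   — De Morgan
= p2   — absorption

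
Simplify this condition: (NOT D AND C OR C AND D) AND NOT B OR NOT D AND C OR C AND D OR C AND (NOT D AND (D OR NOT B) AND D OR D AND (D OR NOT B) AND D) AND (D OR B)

(NOT D AND C OR C AND D) AND NOT B OR NOT D AND C OR C AND D OR C AND (NOT D AND (D OR NOT B) AND D OR D AND (D OR NOT B) AND D) AND (D OR B)
= NOT D AND C OR C AND D OR C AND (NOT D AND (D OR NOT B) AND D OR D AND (D OR NOT B) AND D) AND (D OR B)   — absorption
= NOT D AND C OR C AND D OR C AND (D OR NOT B) AND D AND (D OR B)   — distribution
= NOT D AND C OR C AND D OR C AND D AND (D OR B)   — absorption
= NOT D AND C OR C AND D OR C AND D   — absorption
= C OR C AND D   — distribution
= C   — absorption

C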